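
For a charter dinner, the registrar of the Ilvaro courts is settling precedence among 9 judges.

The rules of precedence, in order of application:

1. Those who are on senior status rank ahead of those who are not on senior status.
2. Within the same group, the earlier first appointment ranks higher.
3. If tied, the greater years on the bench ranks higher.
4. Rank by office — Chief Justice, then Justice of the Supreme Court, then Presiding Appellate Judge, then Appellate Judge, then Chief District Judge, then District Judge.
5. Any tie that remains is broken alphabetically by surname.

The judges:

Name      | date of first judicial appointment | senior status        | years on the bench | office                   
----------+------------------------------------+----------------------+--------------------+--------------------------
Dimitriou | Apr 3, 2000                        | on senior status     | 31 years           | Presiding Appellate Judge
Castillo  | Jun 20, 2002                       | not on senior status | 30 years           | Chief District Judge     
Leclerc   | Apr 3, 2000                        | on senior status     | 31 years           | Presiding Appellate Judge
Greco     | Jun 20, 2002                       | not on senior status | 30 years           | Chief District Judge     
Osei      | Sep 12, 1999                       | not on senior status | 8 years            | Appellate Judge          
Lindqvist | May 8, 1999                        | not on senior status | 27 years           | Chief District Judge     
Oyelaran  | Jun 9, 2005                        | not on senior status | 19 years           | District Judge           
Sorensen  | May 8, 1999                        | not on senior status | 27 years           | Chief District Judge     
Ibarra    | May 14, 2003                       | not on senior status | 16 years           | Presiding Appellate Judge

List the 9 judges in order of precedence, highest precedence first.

By the first rule: Dimitriou and Leclerc (both on senior status); then Lindqvist, Sorensen, Osei, Castillo, Greco, Ibarra and Oyelaran (each not on senior status).
Dimitriou and Leclerc both have date of first judicial appointment Apr 3, 2000, so the next rule applies.
Dimitriou and Leclerc both have years on the bench 31 years, so the next rule applies.
Dimitriou and Leclerc are each Presiding Appellate Judge, so the next rule applies.
Among Dimitriou and Leclerc, alphabetically by surname: Dimitriou before Leclerc.
Among Lindqvist, Sorensen, Osei, Castillo, Greco, Ibarra and Oyelaran, by date of first judicial appointment (earlier first): Lindqvist and Sorensen (May 8, 1999) before Osei (Sep 12, 1999) before Castillo and Greco (Jun 20, 2002) before Ibarra (May 14, 2003) before Oyelaran (Jun 9, 2005).
Lindqvist and Sorensen both have years on the bench 27 years, so the next rule applies.
Lindqvist and Sorensen are each Chief District Judge, so the next rule applies.
Among Lindqvist and Sorensen, alphabetically by surname: Lindqvist before Sorensen.
Castillo and Greco both have years on the bench 30 years, so the next rule applies.
Castillo and Greco are each Chief District Judge, so the next rule applies.
Among Castillo and Greco, alphabetically by surname: Castillo before Greco.
Full order: Dimitriou, Leclerc, Lindqvist, Sorensen, Osei, Castillo, Greco, Ibarra, Oyelaran.

Dimitriou, Leclerc, Lindqvist, Sorensen, Osei, Castillo, Greco, Ibarra, Oyelaran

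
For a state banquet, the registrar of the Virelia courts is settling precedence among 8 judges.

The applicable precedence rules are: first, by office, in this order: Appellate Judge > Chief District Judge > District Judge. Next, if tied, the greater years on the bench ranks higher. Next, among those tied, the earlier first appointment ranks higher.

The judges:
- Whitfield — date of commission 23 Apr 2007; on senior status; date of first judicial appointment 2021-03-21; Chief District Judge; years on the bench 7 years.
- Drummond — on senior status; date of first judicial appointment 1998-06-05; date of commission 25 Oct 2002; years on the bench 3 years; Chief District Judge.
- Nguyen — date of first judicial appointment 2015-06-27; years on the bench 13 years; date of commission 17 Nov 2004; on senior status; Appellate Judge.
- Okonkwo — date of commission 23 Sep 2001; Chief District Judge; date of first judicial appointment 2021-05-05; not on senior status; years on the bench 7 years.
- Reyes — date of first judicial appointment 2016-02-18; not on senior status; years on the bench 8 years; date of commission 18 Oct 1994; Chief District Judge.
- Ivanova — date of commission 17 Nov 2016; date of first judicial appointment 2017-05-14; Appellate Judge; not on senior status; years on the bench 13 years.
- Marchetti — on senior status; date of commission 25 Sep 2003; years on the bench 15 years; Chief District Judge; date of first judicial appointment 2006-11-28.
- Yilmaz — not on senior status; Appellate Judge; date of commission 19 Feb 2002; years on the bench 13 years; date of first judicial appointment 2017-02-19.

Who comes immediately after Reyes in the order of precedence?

By office: Nguyen, Yilmaz and Ivanova (Appellate Judge); then Marchetti, Reyes, Whitfield, Okonkwo and Drummond (Chief District Judge).
Nguyen, Yilmaz and Ivanova all have years on the bench 13 years, so the next rule applies.
Among Nguyen, Yilmaz and Ivanova, by date of first judicial appointment (earlier first): Nguyen (2015-06-27) before Yilmaz (2017-02-19) before Ivanova (2017-05-14).
Among Marchetti, Reyes, Whitfield, Okonkwo and Drummond, by years on the bench (higher first): Marchetti (15 years) before Reyes (8 years) before Whitfield and Okonkwo (7 years) before Drummond (3 years).
Among Whitfield and Okonkwo, by date of first judicial appointment (earlier first): Whitfield (2021-03-21) before Okonkwo (2021-05-05).
Order: Nguyen, Yilmaz, Ivanova, Marchetti, Reyes, Whitfield, Okonkwo, Drummond.

Whitfield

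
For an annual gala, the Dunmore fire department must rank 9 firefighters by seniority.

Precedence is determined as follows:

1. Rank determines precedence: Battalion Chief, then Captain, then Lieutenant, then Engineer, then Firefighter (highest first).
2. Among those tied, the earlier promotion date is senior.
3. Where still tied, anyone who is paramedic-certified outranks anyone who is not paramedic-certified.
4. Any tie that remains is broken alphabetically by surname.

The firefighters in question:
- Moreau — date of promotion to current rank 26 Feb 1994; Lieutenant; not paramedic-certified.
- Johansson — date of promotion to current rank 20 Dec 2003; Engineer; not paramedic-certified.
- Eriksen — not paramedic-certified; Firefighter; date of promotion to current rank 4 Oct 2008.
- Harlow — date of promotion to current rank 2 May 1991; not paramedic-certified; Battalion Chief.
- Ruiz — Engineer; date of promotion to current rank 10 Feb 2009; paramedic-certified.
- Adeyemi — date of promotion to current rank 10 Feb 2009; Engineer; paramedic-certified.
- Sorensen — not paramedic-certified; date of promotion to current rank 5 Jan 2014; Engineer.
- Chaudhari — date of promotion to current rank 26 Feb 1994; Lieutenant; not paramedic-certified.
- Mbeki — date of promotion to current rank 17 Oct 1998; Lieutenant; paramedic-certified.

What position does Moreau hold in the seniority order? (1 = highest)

By rank: Harlow (Battalion Chief); then Chaudhari, Moreau and Mbeki (Lieutenant); then Johansson, Adeyemi, Ruiz and Sorensen (Engineer); then Eriksen (Firefighter).
Among Chaudhari, Moreau and Mbeki, by date of promotion to current rank (earlier first): Chaudhari and Moreau (26 Feb 1994) before Mbeki (17 Oct 1998).
Chaudhari and Moreau are each not paramedic-certified, so the next rule applies.
Among Chaudhari and Moreau, alphabetically by surname: Chaudhari before Moreau.
Among Johansson, Adeyemi, Ruiz and Sorensen, by date of promotion to current rank (earlier first): Johansson (20 Dec 2003) before Adeyemi and Ruiz (10 Feb 2009) before Sorensen (5 Jan 2014).
Adeyemi and Ruiz are each paramedic-certified, so the next rule applies.
Among Adeyemi and Ruiz, alphabetically by surname: Adeyemi before Ruiz.
Order: Harlow, Chaudhari, Moreau, Mbeki, Johansson, Adeyemi, Ruiz, Sorensen, Eriksen. So position 3.

3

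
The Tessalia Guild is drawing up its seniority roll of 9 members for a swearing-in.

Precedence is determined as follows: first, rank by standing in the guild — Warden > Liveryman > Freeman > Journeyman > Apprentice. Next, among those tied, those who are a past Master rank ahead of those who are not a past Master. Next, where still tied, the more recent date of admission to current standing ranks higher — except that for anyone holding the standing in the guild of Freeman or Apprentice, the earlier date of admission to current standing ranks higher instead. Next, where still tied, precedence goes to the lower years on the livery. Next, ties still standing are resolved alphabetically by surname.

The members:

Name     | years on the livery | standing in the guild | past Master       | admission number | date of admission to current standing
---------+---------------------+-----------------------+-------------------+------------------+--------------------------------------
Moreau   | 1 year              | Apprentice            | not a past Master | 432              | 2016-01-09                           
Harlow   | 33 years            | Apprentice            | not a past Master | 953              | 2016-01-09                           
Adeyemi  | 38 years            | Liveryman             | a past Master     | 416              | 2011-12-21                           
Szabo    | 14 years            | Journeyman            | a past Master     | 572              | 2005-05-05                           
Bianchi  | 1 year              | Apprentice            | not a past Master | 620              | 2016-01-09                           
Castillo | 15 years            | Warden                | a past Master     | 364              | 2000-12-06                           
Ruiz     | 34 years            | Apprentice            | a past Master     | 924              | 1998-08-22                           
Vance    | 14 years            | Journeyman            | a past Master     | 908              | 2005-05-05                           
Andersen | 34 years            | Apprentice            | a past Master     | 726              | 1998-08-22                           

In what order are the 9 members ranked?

By standing in the guild: Castillo (Warden); then Adeyemi (Liveryman); then Szabo and Vance (Journeyman); then Andersen, Ruiz, Bianchi, Moreau and Harlow (Apprentice).
Szabo and Vance are each a past Master, so the next rule applies.
Szabo and Vance both have date of admission to current standing 2005-05-05, so the next rule applies.
Szabo and Vance both have years on the livery 14 years, so the next rule applies.
Among Szabo and Vance, alphabetically by surname: Szabo before Vance.
Among Andersen, Ruiz, Bianchi, Moreau and Harlow, a past Master before not a past Master: Andersen and Ruiz (a past Master) before Bianchi, Moreau and Harlow (not a past Master).
Andersen and Ruiz both have date of admission to current standing 1998-08-22, so the next rule applies.
Andersen and Ruiz both have years on the livery 34 years, so the next rule applies.
Among Andersen and Ruiz, alphabetically by surname: Andersen before Ruiz.
Bianchi, Moreau and Harlow all have date of admission to current standing 2016-01-09, so the next rule applies.
Among Bianchi, Moreau and Harlow, by years on the livery (lower first): Bianchi and Moreau (1 year) before Harlow (33 years).
Among Bianchi and Moreau, alphabetically by surname: Bianchi before Moreau.
Full order: Castillo, Adeyemi, Szabo, Vance, Andersen, Ruiz, Bianchi, Moreau, Harlow.

Castillo, Adeyemi, Szabo, Vance, Andersen, Ruiz, Bianchi, Moreau, Harlow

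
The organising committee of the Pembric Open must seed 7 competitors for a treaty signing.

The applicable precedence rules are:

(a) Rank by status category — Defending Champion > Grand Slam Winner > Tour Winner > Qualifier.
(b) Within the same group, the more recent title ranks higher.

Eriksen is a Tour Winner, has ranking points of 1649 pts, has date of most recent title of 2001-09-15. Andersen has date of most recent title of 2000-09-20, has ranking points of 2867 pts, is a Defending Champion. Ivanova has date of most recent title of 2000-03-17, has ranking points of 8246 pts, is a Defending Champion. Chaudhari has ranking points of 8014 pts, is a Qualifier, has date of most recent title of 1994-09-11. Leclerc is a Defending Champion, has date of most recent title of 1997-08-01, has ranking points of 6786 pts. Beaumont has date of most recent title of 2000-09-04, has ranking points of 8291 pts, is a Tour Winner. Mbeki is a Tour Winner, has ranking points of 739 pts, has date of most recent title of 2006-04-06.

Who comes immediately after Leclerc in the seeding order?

Mbeki

By status category: Andersen, Ivanova and Leclerc (Defending Champion); then Mbeki, Eriksen and Beaumont (Tour Winner); then Chaudhari (Qualifier).
Among Andersen, Ivanova and Leclerc, by date of most recent title (later first): Andersen (2000-09-20) before Ivanova (2000-03-17) before Leclerc (1997-08-01).
Among Mbeki, Eriksen and Beaumont, by date of most recent title (later first): Mbeki (2006-04-06) before Eriksen (2001-09-15) before Beaumont (2000-09-04).
Order: Andersen, Ivanova, Leclerc, Mbeki, Eriksen, Beaumont, Chaudhari.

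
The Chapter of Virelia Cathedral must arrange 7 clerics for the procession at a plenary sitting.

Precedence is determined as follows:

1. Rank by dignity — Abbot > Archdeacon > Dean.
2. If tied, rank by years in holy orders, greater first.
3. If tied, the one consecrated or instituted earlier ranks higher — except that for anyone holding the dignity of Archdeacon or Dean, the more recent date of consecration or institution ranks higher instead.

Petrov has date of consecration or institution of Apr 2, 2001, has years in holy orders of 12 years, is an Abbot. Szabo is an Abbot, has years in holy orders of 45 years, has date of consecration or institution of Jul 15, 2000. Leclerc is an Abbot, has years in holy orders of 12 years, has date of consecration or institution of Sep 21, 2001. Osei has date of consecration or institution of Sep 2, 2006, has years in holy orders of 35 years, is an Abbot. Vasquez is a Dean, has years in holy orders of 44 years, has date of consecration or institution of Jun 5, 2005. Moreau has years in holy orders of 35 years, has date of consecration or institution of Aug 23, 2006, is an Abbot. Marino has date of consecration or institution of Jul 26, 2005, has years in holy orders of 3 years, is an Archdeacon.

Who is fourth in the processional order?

Petrov

By dignity: Szabo, Moreau, Osei, Petrov and Leclerc (Abbot); then Marino (Archdeacon); then Vasquez (Dean).
Among Szabo, Moreau, Osei, Petrov and Leclerc, by years in holy orders (higher first): Szabo (45 years) before Moreau and Osei (35 years) before Petrov and Leclerc (12 years).
Among Moreau and Osei, by date of consecration or institution (earlier first): Moreau (Aug 23, 2006) before Osei (Sep 2, 2006).
Among Petrov and Leclerc, by date of consecration or institution (earlier first): Petrov (Apr 2, 2001) before Leclerc (Sep 21, 2001).
Order: Szabo, Moreau, Osei, Petrov, Leclerc, Marino, Vasquez.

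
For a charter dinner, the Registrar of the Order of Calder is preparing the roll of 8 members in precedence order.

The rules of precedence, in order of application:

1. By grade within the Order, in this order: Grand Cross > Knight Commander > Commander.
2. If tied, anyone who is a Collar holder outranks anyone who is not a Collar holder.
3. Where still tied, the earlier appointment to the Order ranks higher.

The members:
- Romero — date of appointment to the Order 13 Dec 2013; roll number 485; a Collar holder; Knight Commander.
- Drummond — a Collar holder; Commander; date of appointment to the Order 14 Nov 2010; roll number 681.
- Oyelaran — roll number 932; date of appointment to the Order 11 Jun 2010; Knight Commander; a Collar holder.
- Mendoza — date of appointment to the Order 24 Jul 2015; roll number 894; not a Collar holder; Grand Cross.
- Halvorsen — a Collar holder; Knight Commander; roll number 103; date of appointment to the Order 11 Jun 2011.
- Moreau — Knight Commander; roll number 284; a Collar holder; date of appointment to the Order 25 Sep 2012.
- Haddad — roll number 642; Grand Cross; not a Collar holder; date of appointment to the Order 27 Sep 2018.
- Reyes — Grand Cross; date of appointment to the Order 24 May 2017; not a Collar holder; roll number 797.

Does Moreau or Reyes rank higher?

Reyes

By grade within the Order: Mendoza, Reyes and Haddad (Grand Cross); then Oyelaran, Halvorsen, Moreau and Romero (Knight Commander); then Drummond (Commander).
Mendoza, Reyes and Haddad are each not a Collar holder, so the next rule applies.
Among Mendoza, Reyes and Haddad, by date of appointment to the Order (earlier first): Mendoza (24 Jul 2015) before Reyes (24 May 2017) before Haddad (27 Sep 2018).
Oyelaran, Halvorsen, Moreau and Romero are each a Collar holder, so the next rule applies.
Among Oyelaran, Halvorsen, Moreau and Romero, by date of appointment to the Order (earlier first): Oyelaran (11 Jun 2010) before Halvorsen (11 Jun 2011) before Moreau (25 Sep 2012) before Romero (13 Dec 2013).
So Reyes takes precedence.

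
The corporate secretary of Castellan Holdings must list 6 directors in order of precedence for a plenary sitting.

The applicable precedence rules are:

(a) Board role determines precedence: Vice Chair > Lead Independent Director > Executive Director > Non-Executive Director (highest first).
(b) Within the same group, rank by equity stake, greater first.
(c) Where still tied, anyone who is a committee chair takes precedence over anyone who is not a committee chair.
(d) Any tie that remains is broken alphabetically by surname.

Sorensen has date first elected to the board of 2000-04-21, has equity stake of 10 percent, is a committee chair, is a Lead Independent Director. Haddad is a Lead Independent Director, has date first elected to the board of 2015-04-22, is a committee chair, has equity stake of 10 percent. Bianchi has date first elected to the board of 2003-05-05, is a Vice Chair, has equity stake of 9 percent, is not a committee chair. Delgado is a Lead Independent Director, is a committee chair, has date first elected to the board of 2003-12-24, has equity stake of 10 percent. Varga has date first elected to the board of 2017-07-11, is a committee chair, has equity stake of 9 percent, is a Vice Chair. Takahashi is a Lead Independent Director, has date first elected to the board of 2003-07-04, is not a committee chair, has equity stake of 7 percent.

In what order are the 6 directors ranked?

Varga, Bianchi, Delgado, Haddad, Sorensen, Takahashi

By board role: Varga and Bianchi (Vice Chair); then Delgado, Haddad, Sorensen and Takahashi (Lead Independent Director).
Varga and Bianchi both have equity stake 9 percent, so the next rule applies.
Among Varga and Bianchi, a committee chair before not a committee chair: Varga (a committee chair) before Bianchi (not a committee chair).
Among Delgado, Haddad, Sorensen and Takahashi, by equity stake (higher first): Delgado, Haddad and Sorensen (10 percent) before Takahashi (7 percent).
Delgado, Haddad and Sorensen are each a committee chair, so the next rule applies.
Among Delgado, Haddad and Sorensen, alphabetically by surname: Delgado before Haddad before Sorensen.
Full order: Varga, Bianchi, Delgado, Haddad, Sorensen, Takahashi.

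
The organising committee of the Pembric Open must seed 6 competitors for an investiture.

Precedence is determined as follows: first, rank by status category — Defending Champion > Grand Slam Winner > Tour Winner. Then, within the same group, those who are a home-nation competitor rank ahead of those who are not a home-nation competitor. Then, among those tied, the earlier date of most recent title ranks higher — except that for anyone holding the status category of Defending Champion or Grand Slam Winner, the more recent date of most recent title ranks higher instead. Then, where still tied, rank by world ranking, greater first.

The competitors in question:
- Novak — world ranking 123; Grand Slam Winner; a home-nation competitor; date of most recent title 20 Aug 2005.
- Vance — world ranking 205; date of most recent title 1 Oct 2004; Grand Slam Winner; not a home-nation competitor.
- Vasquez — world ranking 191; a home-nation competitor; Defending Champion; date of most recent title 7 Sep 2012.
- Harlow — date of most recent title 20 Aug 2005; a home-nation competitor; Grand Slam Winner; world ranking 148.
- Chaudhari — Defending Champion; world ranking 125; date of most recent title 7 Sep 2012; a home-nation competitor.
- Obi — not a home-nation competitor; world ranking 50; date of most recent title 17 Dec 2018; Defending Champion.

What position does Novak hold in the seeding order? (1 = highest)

By status category: Vasquez, Chaudhari and Obi (Defending Champion); then Harlow, Novak and Vance (Grand Slam Winner).
Among Vasquez, Chaudhari and Obi, a home-nation competitor before not a home-nation competitor: Vasquez and Chaudhari (a home-nation competitor) before Obi (not a home-nation competitor).
Vasquez and Chaudhari both have date of most recent title 7 Sep 2012, so the next rule applies.
Among Vasquez and Chaudhari, by world ranking (higher first): Vasquez (191) before Chaudhari (125).
Among Harlow, Novak and Vance, a home-nation competitor before not a home-nation competitor: Harlow and Novak (a home-nation competitor) before Vance (not a home-nation competitor).
Harlow and Novak both have date of most recent title 20 Aug 2005, so the next rule applies.
Among Harlow and Novak, by world ranking (higher first): Harlow (148) before Novak (123).
Order: Vasquez, Chaudhari, Obi, Harlow, Novak, Vance. So position 5.

5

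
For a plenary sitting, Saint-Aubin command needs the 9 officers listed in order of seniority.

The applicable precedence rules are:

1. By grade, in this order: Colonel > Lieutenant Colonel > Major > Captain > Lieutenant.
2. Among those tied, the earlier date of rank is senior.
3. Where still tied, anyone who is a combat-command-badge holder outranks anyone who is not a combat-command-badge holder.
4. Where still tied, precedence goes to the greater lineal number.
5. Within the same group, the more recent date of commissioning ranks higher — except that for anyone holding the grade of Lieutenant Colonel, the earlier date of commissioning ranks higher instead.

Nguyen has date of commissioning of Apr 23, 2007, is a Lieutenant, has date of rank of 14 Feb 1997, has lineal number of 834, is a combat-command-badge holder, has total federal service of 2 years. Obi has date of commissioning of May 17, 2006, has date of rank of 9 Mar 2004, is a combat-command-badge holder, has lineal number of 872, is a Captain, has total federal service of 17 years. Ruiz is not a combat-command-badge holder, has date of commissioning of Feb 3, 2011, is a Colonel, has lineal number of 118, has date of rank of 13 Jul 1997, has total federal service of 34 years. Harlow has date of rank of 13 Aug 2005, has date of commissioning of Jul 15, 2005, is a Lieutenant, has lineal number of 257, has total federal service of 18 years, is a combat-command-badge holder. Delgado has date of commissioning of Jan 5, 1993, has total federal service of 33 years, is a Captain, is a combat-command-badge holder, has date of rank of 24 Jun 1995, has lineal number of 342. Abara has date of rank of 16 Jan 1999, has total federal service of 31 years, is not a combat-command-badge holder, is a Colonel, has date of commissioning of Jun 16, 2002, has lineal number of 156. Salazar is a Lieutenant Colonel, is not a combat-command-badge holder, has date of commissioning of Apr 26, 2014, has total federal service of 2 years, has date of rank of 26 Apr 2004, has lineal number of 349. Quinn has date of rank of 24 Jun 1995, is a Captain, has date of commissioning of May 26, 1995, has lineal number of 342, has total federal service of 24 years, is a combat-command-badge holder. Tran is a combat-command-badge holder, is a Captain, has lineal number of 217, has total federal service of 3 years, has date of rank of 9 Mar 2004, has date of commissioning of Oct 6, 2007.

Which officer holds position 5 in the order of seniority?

Delgado

By grade: Ruiz and Abara (Colonel); then Salazar (Lieutenant Colonel); then Quinn, Delgado, Obi and Tran (Captain); then Nguyen and Harlow (Lieutenant).
Among Ruiz and Abara, by date of rank (earlier first): Ruiz (13 Jul 1997) before Abara (16 Jan 1999).
Among Quinn, Delgado, Obi and Tran, by date of rank (earlier first): Quinn and Delgado (24 Jun 1995) before Obi and Tran (9 Mar 2004).
Quinn and Delgado are each a combat-command-badge holder, so the next rule applies.
Quinn and Delgado both have lineal number 342, so the next rule applies.
Among Quinn and Delgado, by date of commissioning (later first): Quinn (May 26, 1995) before Delgado (Jan 5, 1993).
Obi and Tran are each a combat-command-badge holder, so the next rule applies.
Among Obi and Tran, by lineal number (higher first): Obi (872) before Tran (217).
Among Nguyen and Harlow, by date of rank (earlier first): Nguyen (14 Feb 1997) before Harlow (13 Aug 2005).
Order: Ruiz, Abara, Salazar, Quinn, Delgado, Obi, Tran, Nguyen, Harlow.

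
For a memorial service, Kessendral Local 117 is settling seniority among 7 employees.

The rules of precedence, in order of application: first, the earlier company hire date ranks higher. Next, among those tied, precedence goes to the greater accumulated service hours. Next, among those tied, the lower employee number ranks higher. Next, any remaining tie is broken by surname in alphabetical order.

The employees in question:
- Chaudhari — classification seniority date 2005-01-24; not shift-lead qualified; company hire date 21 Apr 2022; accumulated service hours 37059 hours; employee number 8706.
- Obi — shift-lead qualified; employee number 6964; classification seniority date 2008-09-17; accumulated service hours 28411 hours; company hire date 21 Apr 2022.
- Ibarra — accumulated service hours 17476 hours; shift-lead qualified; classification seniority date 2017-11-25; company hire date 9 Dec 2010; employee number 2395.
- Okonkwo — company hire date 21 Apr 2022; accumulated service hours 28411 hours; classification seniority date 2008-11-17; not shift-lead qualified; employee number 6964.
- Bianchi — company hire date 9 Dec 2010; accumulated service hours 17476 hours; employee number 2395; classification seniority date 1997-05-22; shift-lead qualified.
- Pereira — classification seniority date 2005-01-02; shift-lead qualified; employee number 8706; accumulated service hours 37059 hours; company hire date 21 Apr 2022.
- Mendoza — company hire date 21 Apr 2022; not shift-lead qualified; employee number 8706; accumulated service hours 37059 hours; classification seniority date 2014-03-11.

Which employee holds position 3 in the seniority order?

By company hire date (earlier first): Bianchi and Ibarra (both 9 Dec 2010); then Chaudhari, Mendoza, Pereira, Obi and Okonkwo (each 21 Apr 2022).
Bianchi and Ibarra both have accumulated service hours 17476 hours, so the next rule applies.
Bianchi and Ibarra both have employee number 2395, so the next rule applies.
Among Bianchi and Ibarra, alphabetically by surname: Bianchi before Ibarra.
Among Chaudhari, Mendoza, Pereira, Obi and Okonkwo, by accumulated service hours (higher first): Chaudhari, Mendoza and Pereira (37059 hours) before Obi and Okonkwo (28411 hours).
Chaudhari, Mendoza and Pereira all have employee number 8706, so the next rule applies.
Among Chaudhari, Mendoza and Pereira, alphabetically by surname: Chaudhari before Mendoza before Pereira.
Obi and Okonkwo both have employee number 6964, so the next rule applies.
Among Obi and Okonkwo, alphabetically by surname: Obi before Okonkwo.
Order: Bianchi, Ibarra, Chaudhari, Mendoza, Pereira, Obi, Okonkwo.

Chaudhari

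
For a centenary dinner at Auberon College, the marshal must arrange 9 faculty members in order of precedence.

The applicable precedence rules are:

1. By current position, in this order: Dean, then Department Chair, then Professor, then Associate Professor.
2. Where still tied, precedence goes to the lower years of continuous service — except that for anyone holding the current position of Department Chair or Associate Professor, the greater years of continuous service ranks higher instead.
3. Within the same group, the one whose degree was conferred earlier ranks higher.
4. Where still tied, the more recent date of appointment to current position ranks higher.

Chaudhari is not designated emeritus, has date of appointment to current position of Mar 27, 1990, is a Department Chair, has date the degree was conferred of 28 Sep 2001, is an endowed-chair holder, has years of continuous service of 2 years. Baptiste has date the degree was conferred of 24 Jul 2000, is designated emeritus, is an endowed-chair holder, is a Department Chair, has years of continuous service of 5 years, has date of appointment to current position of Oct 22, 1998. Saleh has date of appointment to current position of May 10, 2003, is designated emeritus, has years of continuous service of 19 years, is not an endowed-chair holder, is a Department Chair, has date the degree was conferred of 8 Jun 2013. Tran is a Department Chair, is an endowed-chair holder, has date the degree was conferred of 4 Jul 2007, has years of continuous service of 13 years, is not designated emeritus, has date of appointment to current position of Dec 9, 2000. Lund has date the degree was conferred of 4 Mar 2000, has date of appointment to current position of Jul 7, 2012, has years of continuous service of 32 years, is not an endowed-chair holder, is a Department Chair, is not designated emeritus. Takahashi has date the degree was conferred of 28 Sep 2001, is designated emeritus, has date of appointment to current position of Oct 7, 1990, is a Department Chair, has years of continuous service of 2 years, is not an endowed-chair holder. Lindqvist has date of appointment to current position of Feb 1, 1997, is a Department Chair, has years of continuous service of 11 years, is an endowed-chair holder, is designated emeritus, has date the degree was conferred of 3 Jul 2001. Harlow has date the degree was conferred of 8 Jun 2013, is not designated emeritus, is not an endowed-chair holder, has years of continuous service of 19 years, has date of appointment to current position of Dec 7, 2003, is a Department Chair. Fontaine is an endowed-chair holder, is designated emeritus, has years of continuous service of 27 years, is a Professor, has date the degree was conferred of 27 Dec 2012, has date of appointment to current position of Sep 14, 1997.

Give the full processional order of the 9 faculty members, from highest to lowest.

By current position: Lund, Harlow, Saleh, Tran, Lindqvist, Baptiste, Takahashi and Chaudhari (Department Chair); then Fontaine (Professor).
Among Lund, Harlow, Saleh, Tran, Lindqvist, Baptiste, Takahashi and Chaudhari, by years of continuous service (higher first) (reversed rule for this group): Lund (32 years) before Harlow and Saleh (19 years) before Tran (13 years) before Lindqvist (11 years) before Baptiste (5 years) before Takahashi and Chaudhari (2 years).
Harlow and Saleh both have date the degree was conferred 8 Jun 2013, so the next rule applies.
Among Harlow and Saleh, by date of appointment to current position (later first): Harlow (Dec 7, 2003) before Saleh (May 10, 2003).
Takahashi and Chaudhari both have date the degree was conferred 28 Sep 2001, so the next rule applies.
Among Takahashi and Chaudhari, by date of appointment to current position (later first): Takahashi (Oct 7, 1990) before Chaudhari (Mar 27, 1990).
Full order: Lund, Harlow, Saleh, Tran, Lindqvist, Baptiste, Takahashi, Chaudhari, Fontaine.

Lund, Harlow, Saleh, Tran, Lindqvist, Baptiste, Takahashi, Chaudhari, Fontaine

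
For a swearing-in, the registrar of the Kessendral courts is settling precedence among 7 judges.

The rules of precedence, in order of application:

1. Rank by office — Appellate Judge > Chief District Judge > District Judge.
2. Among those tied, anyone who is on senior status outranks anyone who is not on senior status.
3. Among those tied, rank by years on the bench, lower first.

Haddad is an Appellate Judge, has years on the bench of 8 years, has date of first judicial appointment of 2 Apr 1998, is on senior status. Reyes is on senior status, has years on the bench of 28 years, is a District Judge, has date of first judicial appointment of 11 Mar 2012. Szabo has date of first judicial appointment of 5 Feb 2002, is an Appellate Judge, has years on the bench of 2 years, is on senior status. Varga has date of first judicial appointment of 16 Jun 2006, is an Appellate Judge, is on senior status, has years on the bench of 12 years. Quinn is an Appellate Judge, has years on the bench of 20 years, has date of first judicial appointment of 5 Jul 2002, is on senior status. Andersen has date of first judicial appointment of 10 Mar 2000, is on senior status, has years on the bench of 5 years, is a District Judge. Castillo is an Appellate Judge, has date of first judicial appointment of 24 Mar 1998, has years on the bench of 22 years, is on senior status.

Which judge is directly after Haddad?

By office: Szabo, Haddad, Varga, Quinn and Castillo (Appellate Judge); then Andersen and Reyes (District Judge).
Szabo, Haddad, Varga, Quinn and Castillo are each on senior status, so the next rule applies.
Among Szabo, Haddad, Varga, Quinn and Castillo, by years on the bench (lower first): Szabo (2 years) before Haddad (8 years) before Varga (12 years) before Quinn (20 years) before Castillo (22 years).
Andersen and Reyes are each on senior status, so the next rule applies.
Among Andersen and Reyes, by years on the bench (lower first): Andersen (5 years) before Reyes (28 years).
Order: Szabo, Haddad, Varga, Quinn, Castillo, Andersen, Reyes.

Varga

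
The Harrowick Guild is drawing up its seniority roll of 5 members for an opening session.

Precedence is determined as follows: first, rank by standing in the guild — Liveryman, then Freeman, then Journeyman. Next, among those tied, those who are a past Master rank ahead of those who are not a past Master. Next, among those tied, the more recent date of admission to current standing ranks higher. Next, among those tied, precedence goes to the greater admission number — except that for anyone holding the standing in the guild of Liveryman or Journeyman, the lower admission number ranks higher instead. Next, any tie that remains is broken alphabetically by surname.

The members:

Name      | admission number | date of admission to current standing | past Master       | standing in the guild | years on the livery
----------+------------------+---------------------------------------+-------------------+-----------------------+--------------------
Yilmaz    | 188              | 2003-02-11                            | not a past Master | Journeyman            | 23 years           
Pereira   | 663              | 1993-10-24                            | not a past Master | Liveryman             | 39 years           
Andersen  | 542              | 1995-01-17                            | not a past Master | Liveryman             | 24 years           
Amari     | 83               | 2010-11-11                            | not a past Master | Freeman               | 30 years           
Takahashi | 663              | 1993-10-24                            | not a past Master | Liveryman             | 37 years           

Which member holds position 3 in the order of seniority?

By standing in the guild: Andersen, Pereira and Takahashi (Liveryman); then Amari (Freeman); then Yilmaz (Journeyman).
Andersen, Pereira and Takahashi are each not a past Master, so the next rule applies.
Among Andersen, Pereira and Takahashi, by date of admission to current standing (later first): Andersen (1995-01-17) before Pereira and Takahashi (1993-10-24).
Pereira and Takahashi both have admission number 663, so the next rule applies.
Among Pereira and Takahashi, alphabetically by surname: Pereira before Takahashi.
Order: Andersen, Pereira, Takahashi, Amari, Yilmaz.

Takahashi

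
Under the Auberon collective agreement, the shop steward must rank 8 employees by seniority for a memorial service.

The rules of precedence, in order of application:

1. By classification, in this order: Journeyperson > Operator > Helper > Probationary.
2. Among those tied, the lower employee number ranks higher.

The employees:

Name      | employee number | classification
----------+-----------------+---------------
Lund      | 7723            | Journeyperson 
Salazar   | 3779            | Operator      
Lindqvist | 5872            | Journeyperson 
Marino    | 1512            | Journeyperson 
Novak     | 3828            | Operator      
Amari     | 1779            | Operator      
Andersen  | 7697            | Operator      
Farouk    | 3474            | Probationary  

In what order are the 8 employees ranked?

By classification: Marino, Lindqvist and Lund (Journeyperson); then Amari, Salazar, Novak and Andersen (Operator); then Farouk (Probationary).
Among Marino, Lindqvist and Lund, by employee number (lower first): Marino (1512) before Lindqvist (5872) before Lund (7723).
Among Amari, Salazar, Novak and Andersen, by employee number (lower first): Amari (1779) before Salazar (3779) before Novak (3828) before Andersen (7697).
Full order: Marino, Lindqvist, Lund, Amari, Salazar, Novak, Andersen, Farouk.

Marino, Lindqvist, Lund, Amari, Salazar, Novak, Andersen, Farouk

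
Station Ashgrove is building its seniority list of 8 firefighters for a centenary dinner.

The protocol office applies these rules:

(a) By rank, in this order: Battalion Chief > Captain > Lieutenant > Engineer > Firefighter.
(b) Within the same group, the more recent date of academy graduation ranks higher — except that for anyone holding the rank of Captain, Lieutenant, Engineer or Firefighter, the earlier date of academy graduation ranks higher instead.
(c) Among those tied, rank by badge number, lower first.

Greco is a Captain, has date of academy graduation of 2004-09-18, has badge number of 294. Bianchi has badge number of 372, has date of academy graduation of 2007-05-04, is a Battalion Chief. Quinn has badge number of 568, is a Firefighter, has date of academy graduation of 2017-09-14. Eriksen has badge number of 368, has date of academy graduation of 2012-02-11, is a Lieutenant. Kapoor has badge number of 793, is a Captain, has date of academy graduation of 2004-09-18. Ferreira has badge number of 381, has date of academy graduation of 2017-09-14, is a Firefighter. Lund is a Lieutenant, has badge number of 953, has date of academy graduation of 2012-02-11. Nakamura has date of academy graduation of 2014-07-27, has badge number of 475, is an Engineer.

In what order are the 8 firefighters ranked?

Bianchi, Greco, Kapoor, Eriksen, Lund, Nakamura, Ferreira, Quinn

By rank: Bianchi (Battalion Chief); then Greco and Kapoor (Captain); then Eriksen and Lund (Lieutenant); then Nakamura (Engineer); then Ferreira and Quinn (Firefighter).
Greco and Kapoor both have date of academy graduation 2004-09-18, so the next rule applies.
Among Greco and Kapoor, by badge number (lower first): Greco (294) before Kapoor (793).
Eriksen and Lund both have date of academy graduation 2012-02-11, so the next rule applies.
Among Eriksen and Lund, by badge number (lower first): Eriksen (368) before Lund (953).
Ferreira and Quinn both have date of academy graduation 2017-09-14, so the next rule applies.
Among Ferreira and Quinn, by badge number (lower first): Ferreira (381) before Quinn (568).
Full order: Bianchi, Greco, Kapoor, Eriksen, Lund, Nakamura, Ferreira, Quinn.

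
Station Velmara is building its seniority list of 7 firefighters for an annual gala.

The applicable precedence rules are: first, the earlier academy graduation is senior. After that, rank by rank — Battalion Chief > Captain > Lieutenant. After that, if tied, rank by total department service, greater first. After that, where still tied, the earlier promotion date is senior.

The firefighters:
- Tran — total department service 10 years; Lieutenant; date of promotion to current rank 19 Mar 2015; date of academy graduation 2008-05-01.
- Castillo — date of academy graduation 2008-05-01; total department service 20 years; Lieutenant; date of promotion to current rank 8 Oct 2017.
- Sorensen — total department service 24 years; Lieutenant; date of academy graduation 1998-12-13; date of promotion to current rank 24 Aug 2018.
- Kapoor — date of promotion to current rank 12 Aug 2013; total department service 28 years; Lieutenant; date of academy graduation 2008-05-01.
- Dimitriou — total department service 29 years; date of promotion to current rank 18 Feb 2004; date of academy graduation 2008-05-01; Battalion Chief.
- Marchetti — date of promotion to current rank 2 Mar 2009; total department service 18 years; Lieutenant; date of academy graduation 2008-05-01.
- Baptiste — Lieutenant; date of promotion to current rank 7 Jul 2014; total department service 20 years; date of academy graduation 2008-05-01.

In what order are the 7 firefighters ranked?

Sorensen, Dimitriou, Kapoor, Baptiste, Castillo, Marchetti, Tran

By date of academy graduation (earlier first): Sorensen (1998-12-13); then Dimitriou, Kapoor, Baptiste, Castillo, Marchetti and Tran (each 2008-05-01).
Among Dimitriou, Kapoor, Baptiste, Castillo, Marchetti and Tran, by rank: Dimitriou (Battalion Chief) before Kapoor, Baptiste, Castillo, Marchetti and Tran (Lieutenant).
Among Kapoor, Baptiste, Castillo, Marchetti and Tran, by total department service (higher first): Kapoor (28 years) before Baptiste and Castillo (20 years) before Marchetti (18 years) before Tran (10 years).
Among Baptiste and Castillo, by date of promotion to current rank (earlier first): Baptiste (7 Jul 2014) before Castillo (8 Oct 2017).
Full order: Sorensen, Dimitriou, Kapoor, Baptiste, Castillo, Marchetti, Tran.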